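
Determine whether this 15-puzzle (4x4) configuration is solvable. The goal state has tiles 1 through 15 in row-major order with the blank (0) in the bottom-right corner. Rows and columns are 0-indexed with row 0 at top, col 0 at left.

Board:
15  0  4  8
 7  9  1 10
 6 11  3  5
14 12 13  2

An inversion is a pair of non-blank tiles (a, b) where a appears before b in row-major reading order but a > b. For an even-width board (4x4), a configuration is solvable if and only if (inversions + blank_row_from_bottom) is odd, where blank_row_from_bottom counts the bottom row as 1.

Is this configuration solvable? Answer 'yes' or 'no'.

Inversions: 50
Blank is in row 0 (0-indexed from top), which is row 4 counting from the bottom (bottom = 1).
50 + 4 = 54, which is even, so the puzzle is not solvable.

Answer: no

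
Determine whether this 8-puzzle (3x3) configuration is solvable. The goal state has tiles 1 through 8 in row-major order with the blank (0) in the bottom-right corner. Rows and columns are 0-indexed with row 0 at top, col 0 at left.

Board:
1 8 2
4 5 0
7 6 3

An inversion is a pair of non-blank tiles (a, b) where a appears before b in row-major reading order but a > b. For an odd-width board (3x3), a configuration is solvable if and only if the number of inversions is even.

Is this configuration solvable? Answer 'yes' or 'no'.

Inversions (pairs i<j in row-major order where tile[i] > tile[j] > 0): 11
11 is odd, so the puzzle is not solvable.

Answer: no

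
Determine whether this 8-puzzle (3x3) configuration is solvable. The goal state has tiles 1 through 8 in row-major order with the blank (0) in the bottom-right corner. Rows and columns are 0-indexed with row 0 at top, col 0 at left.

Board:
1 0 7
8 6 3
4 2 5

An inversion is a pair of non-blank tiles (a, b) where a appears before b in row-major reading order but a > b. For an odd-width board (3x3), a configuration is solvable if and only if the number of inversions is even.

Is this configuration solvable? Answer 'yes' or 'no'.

Answer: yes

Derivation:
Inversions (pairs i<j in row-major order where tile[i] > tile[j] > 0): 16
16 is even, so the puzzle is solvable.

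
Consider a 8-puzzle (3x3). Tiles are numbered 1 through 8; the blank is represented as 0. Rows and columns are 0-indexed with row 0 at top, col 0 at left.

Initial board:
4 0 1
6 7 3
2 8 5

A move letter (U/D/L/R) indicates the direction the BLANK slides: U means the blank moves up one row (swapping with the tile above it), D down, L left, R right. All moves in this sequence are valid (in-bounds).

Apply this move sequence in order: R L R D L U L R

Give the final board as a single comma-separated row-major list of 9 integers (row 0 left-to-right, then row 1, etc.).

Answer: 4, 0, 3, 6, 1, 7, 2, 8, 5

Derivation:
After move 1 (R):
4 1 0
6 7 3
2 8 5

After move 2 (L):
4 0 1
6 7 3
2 8 5

After move 3 (R):
4 1 0
6 7 3
2 8 5

After move 4 (D):
4 1 3
6 7 0
2 8 5

After move 5 (L):
4 1 3
6 0 7
2 8 5

After move 6 (U):
4 0 3
6 1 7
2 8 5

After move 7 (L):
0 4 3
6 1 7
2 8 5

After move 8 (R):
4 0 3
6 1 7
2 8 5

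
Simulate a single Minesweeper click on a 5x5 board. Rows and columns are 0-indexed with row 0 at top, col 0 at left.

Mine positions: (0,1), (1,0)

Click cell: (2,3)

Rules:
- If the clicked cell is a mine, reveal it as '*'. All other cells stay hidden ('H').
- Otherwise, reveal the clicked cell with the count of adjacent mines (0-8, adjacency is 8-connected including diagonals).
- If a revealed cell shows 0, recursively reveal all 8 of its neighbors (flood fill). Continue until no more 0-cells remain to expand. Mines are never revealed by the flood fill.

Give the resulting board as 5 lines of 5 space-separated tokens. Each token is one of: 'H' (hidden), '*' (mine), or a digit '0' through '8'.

H H 1 0 0
H 2 1 0 0
1 1 0 0 0
0 0 0 0 0
0 0 0 0 0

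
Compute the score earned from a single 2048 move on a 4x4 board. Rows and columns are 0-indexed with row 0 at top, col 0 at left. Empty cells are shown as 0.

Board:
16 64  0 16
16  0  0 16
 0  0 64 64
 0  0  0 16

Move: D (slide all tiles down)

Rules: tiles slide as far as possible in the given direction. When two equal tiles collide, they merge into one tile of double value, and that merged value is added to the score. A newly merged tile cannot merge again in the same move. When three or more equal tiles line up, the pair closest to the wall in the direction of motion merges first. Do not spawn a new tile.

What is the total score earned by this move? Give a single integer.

Slide down:
col 0: [16, 16, 0, 0] -> [0, 0, 0, 32]  score +32 (running 32)
col 1: [64, 0, 0, 0] -> [0, 0, 0, 64]  score +0 (running 32)
col 2: [0, 0, 64, 0] -> [0, 0, 0, 64]  score +0 (running 32)
col 3: [16, 16, 64, 16] -> [0, 32, 64, 16]  score +32 (running 64)
Board after move:
 0  0  0  0
 0  0  0 32
 0  0  0 64
32 64 64 16

Answer: 64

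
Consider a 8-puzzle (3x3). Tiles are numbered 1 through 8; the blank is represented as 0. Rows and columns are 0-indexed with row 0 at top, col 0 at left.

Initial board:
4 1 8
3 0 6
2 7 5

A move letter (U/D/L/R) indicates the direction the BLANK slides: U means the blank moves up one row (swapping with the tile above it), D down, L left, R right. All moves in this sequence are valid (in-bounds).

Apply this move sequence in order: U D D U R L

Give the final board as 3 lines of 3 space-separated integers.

After move 1 (U):
4 0 8
3 1 6
2 7 5

After move 2 (D):
4 1 8
3 0 6
2 7 5

After move 3 (D):
4 1 8
3 7 6
2 0 5

After move 4 (U):
4 1 8
3 0 6
2 7 5

After move 5 (R):
4 1 8
3 6 0
2 7 5

After move 6 (L):
4 1 8
3 0 6
2 7 5

Answer: 4 1 8
3 0 6
2 7 5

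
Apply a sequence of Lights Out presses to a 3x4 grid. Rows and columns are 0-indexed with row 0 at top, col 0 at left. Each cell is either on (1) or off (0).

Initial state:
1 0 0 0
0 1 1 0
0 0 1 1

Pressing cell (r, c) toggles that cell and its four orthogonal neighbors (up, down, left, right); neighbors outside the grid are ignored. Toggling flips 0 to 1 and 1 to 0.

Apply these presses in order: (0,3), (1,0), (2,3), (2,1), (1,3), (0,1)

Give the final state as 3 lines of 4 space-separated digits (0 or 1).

Answer: 1 1 0 0
1 0 0 1
0 1 1 1

Derivation:
After press 1 at (0,3):
1 0 1 1
0 1 1 1
0 0 1 1

After press 2 at (1,0):
0 0 1 1
1 0 1 1
1 0 1 1

After press 3 at (2,3):
0 0 1 1
1 0 1 0
1 0 0 0

After press 4 at (2,1):
0 0 1 1
1 1 1 0
0 1 1 0

After press 5 at (1,3):
0 0 1 0
1 1 0 1
0 1 1 1

After press 6 at (0,1):
1 1 0 0
1 0 0 1
0 1 1 1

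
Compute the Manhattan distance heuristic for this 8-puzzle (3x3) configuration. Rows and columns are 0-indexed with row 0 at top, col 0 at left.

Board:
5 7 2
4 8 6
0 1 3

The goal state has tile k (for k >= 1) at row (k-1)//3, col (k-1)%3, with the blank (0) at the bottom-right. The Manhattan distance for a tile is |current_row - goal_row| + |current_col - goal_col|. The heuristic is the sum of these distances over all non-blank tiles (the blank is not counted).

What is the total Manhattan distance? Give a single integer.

Answer: 12

Derivation:
Tile 5: (0,0)->(1,1) = 2
Tile 7: (0,1)->(2,0) = 3
Tile 2: (0,2)->(0,1) = 1
Tile 4: (1,0)->(1,0) = 0
Tile 8: (1,1)->(2,1) = 1
Tile 6: (1,2)->(1,2) = 0
Tile 1: (2,1)->(0,0) = 3
Tile 3: (2,2)->(0,2) = 2
Sum: 2 + 3 + 1 + 0 + 1 + 0 + 3 + 2 = 12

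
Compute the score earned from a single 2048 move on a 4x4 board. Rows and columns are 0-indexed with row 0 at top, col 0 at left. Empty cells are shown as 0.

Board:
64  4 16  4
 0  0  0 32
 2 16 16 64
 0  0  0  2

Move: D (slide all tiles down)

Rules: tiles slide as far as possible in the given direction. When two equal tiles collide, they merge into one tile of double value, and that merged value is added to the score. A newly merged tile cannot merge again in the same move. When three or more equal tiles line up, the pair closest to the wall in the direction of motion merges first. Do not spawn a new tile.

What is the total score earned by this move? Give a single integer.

Slide down:
col 0: [64, 0, 2, 0] -> [0, 0, 64, 2]  score +0 (running 0)
col 1: [4, 0, 16, 0] -> [0, 0, 4, 16]  score +0 (running 0)
col 2: [16, 0, 16, 0] -> [0, 0, 0, 32]  score +32 (running 32)
col 3: [4, 32, 64, 2] -> [4, 32, 64, 2]  score +0 (running 32)
Board after move:
 0  0  0  4
 0  0  0 32
64  4  0 64
 2 16 32  2

Answer: 32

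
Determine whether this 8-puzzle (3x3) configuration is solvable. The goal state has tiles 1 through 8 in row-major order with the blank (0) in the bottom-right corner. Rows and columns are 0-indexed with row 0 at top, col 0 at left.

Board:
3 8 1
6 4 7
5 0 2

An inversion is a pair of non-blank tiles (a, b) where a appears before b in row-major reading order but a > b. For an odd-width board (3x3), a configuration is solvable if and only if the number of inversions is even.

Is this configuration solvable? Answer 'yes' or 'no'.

Inversions (pairs i<j in row-major order where tile[i] > tile[j] > 0): 15
15 is odd, so the puzzle is not solvable.

Answer: no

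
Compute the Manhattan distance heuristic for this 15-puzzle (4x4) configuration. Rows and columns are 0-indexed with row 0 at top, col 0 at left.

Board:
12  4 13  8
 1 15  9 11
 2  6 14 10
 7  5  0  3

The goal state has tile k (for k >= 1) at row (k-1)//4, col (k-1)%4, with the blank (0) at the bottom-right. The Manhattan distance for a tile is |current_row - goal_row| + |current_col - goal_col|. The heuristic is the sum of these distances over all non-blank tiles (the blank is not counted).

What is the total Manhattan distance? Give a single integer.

Tile 12: at (0,0), goal (2,3), distance |0-2|+|0-3| = 5
Tile 4: at (0,1), goal (0,3), distance |0-0|+|1-3| = 2
Tile 13: at (0,2), goal (3,0), distance |0-3|+|2-0| = 5
Tile 8: at (0,3), goal (1,3), distance |0-1|+|3-3| = 1
Tile 1: at (1,0), goal (0,0), distance |1-0|+|0-0| = 1
Tile 15: at (1,1), goal (3,2), distance |1-3|+|1-2| = 3
Tile 9: at (1,2), goal (2,0), distance |1-2|+|2-0| = 3
Tile 11: at (1,3), goal (2,2), distance |1-2|+|3-2| = 2
Tile 2: at (2,0), goal (0,1), distance |2-0|+|0-1| = 3
Tile 6: at (2,1), goal (1,1), distance |2-1|+|1-1| = 1
Tile 14: at (2,2), goal (3,1), distance |2-3|+|2-1| = 2
Tile 10: at (2,3), goal (2,1), distance |2-2|+|3-1| = 2
Tile 7: at (3,0), goal (1,2), distance |3-1|+|0-2| = 4
Tile 5: at (3,1), goal (1,0), distance |3-1|+|1-0| = 3
Tile 3: at (3,3), goal (0,2), distance |3-0|+|3-2| = 4
Sum: 5 + 2 + 5 + 1 + 1 + 3 + 3 + 2 + 3 + 1 + 2 + 2 + 4 + 3 + 4 = 41

Answer: 41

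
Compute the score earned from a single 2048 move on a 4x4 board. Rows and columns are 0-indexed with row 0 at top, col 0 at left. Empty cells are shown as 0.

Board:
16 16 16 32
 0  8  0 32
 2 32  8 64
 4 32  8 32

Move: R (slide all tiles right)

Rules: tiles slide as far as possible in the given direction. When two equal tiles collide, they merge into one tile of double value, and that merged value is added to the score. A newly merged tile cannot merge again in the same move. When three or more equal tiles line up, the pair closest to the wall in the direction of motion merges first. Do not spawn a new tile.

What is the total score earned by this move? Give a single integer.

Slide right:
row 0: [16, 16, 16, 32] -> [0, 16, 32, 32]  score +32 (running 32)
row 1: [0, 8, 0, 32] -> [0, 0, 8, 32]  score +0 (running 32)
row 2: [2, 32, 8, 64] -> [2, 32, 8, 64]  score +0 (running 32)
row 3: [4, 32, 8, 32] -> [4, 32, 8, 32]  score +0 (running 32)
Board after move:
 0 16 32 32
 0  0  8 32
 2 32  8 64
 4 32  8 32

Answer: 32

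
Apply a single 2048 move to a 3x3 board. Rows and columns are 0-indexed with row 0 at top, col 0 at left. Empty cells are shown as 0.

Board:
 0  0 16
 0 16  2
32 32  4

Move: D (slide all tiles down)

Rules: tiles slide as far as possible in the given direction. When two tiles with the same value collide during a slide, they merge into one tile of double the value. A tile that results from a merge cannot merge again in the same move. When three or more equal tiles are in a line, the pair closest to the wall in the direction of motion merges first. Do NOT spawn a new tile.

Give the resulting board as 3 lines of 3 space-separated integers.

Slide down:
col 0: [0, 0, 32] -> [0, 0, 32]
col 1: [0, 16, 32] -> [0, 16, 32]
col 2: [16, 2, 4] -> [16, 2, 4]

Answer:  0  0 16
 0 16  2
32 32  4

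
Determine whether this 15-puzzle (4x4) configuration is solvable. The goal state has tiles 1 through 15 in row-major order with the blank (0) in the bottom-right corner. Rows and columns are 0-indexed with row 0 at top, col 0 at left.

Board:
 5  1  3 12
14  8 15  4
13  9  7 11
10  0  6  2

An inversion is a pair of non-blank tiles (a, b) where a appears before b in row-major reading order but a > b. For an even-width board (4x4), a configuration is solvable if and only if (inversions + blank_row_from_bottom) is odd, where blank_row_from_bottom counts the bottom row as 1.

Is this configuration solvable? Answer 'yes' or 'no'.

Answer: yes

Derivation:
Inversions: 52
Blank is in row 3 (0-indexed from top), which is row 1 counting from the bottom (bottom = 1).
52 + 1 = 53, which is odd, so the puzzle is solvable.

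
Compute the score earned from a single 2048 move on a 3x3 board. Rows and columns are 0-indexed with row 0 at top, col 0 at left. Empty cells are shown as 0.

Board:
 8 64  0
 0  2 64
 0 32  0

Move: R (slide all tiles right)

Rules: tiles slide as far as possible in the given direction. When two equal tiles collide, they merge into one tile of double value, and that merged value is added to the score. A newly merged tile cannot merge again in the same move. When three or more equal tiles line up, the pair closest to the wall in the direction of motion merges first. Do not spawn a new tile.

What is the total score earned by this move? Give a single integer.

Slide right:
row 0: [8, 64, 0] -> [0, 8, 64]  score +0 (running 0)
row 1: [0, 2, 64] -> [0, 2, 64]  score +0 (running 0)
row 2: [0, 32, 0] -> [0, 0, 32]  score +0 (running 0)
Board after move:
 0  8 64
 0  2 64
 0  0 32

Answer: 0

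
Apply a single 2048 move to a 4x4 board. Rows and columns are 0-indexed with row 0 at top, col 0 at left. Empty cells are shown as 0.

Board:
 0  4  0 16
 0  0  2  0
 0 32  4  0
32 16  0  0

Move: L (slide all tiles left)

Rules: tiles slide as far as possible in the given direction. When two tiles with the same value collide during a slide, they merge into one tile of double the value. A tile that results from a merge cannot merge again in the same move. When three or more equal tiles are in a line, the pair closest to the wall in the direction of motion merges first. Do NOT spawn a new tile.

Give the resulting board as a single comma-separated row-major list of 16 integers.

Slide left:
row 0: [0, 4, 0, 16] -> [4, 16, 0, 0]
row 1: [0, 0, 2, 0] -> [2, 0, 0, 0]
row 2: [0, 32, 4, 0] -> [32, 4, 0, 0]
row 3: [32, 16, 0, 0] -> [32, 16, 0, 0]

Answer: 4, 16, 0, 0, 2, 0, 0, 0, 32, 4, 0, 0, 32, 16, 0, 0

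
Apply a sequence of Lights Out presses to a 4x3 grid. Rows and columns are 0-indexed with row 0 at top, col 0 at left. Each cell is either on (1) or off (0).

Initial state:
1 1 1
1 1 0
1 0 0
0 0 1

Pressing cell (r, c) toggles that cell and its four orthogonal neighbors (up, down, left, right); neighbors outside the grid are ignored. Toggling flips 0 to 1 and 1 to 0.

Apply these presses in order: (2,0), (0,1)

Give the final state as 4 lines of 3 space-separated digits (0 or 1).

After press 1 at (2,0):
1 1 1
0 1 0
0 1 0
1 0 1

After press 2 at (0,1):
0 0 0
0 0 0
0 1 0
1 0 1

Answer: 0 0 0
0 0 0
0 1 0
1 0 1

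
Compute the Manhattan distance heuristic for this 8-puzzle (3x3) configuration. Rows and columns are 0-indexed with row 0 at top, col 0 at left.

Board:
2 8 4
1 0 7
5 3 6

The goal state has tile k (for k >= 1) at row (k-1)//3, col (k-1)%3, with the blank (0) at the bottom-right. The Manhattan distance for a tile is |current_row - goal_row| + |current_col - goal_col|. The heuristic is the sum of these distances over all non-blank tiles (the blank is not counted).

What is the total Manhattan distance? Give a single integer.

Tile 2: (0,0)->(0,1) = 1
Tile 8: (0,1)->(2,1) = 2
Tile 4: (0,2)->(1,0) = 3
Tile 1: (1,0)->(0,0) = 1
Tile 7: (1,2)->(2,0) = 3
Tile 5: (2,0)->(1,1) = 2
Tile 3: (2,1)->(0,2) = 3
Tile 6: (2,2)->(1,2) = 1
Sum: 1 + 2 + 3 + 1 + 3 + 2 + 3 + 1 = 16

Answer: 16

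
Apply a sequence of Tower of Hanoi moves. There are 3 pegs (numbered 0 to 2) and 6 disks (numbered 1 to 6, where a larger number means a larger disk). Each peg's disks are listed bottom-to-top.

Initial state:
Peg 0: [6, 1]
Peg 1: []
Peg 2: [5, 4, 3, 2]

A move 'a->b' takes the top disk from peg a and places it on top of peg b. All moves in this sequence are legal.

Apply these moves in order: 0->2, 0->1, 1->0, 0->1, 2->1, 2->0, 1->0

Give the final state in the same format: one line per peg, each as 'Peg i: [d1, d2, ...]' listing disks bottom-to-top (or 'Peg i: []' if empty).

Answer: Peg 0: [2, 1]
Peg 1: [6]
Peg 2: [5, 4, 3]

Derivation:
After move 1 (0->2):
Peg 0: [6]
Peg 1: []
Peg 2: [5, 4, 3, 2, 1]

After move 2 (0->1):
Peg 0: []
Peg 1: [6]
Peg 2: [5, 4, 3, 2, 1]

After move 3 (1->0):
Peg 0: [6]
Peg 1: []
Peg 2: [5, 4, 3, 2, 1]

After move 4 (0->1):
Peg 0: []
Peg 1: [6]
Peg 2: [5, 4, 3, 2, 1]

After move 5 (2->1):
Peg 0: []
Peg 1: [6, 1]
Peg 2: [5, 4, 3, 2]

After move 6 (2->0):
Peg 0: [2]
Peg 1: [6, 1]
Peg 2: [5, 4, 3]

After move 7 (1->0):
Peg 0: [2, 1]
Peg 1: [6]
Peg 2: [5, 4, 3]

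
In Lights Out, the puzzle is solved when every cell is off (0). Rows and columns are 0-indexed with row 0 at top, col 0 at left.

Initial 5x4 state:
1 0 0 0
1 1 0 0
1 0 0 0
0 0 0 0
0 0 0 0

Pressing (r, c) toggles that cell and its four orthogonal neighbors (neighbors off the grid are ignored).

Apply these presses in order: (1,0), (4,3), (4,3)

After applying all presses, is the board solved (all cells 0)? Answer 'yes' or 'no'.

Answer: yes

Derivation:
After press 1 at (1,0):
0 0 0 0
0 0 0 0
0 0 0 0
0 0 0 0
0 0 0 0

After press 2 at (4,3):
0 0 0 0
0 0 0 0
0 0 0 0
0 0 0 1
0 0 1 1

After press 3 at (4,3):
0 0 0 0
0 0 0 0
0 0 0 0
0 0 0 0
0 0 0 0

Lights still on: 0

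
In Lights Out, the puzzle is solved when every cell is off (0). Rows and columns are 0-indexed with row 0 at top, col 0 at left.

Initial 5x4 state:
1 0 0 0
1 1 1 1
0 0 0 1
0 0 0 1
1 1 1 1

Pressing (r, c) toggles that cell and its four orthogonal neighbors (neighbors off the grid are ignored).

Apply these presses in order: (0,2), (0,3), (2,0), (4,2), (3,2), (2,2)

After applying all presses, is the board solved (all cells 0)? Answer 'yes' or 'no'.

After press 1 at (0,2):
1 1 1 1
1 1 0 1
0 0 0 1
0 0 0 1
1 1 1 1

After press 2 at (0,3):
1 1 0 0
1 1 0 0
0 0 0 1
0 0 0 1
1 1 1 1

After press 3 at (2,0):
1 1 0 0
0 1 0 0
1 1 0 1
1 0 0 1
1 1 1 1

After press 4 at (4,2):
1 1 0 0
0 1 0 0
1 1 0 1
1 0 1 1
1 0 0 0

After press 5 at (3,2):
1 1 0 0
0 1 0 0
1 1 1 1
1 1 0 0
1 0 1 0

After press 6 at (2,2):
1 1 0 0
0 1 1 0
1 0 0 0
1 1 1 0
1 0 1 0

Lights still on: 10

Answer: no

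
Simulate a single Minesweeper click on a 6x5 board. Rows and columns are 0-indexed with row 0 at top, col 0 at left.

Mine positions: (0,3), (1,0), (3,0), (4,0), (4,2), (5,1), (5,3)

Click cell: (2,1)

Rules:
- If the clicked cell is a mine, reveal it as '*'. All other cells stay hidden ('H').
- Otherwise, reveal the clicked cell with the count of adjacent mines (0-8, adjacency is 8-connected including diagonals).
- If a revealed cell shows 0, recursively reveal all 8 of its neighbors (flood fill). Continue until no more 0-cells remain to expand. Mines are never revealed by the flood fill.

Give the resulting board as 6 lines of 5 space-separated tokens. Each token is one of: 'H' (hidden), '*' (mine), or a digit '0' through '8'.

H H H H H
H H H H H
H 2 H H H
H H H H H
H H H H H
H H H H H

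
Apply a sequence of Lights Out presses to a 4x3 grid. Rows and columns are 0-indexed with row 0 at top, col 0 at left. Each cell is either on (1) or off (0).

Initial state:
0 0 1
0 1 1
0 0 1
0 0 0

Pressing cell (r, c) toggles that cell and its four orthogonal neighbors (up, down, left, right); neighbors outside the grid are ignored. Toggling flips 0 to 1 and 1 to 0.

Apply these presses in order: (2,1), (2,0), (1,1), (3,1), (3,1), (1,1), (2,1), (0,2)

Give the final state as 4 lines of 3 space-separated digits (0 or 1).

Answer: 0 1 0
1 1 0
1 1 1
1 0 0

Derivation:
After press 1 at (2,1):
0 0 1
0 0 1
1 1 0
0 1 0

After press 2 at (2,0):
0 0 1
1 0 1
0 0 0
1 1 0

After press 3 at (1,1):
0 1 1
0 1 0
0 1 0
1 1 0

After press 4 at (3,1):
0 1 1
0 1 0
0 0 0
0 0 1

After press 5 at (3,1):
0 1 1
0 1 0
0 1 0
1 1 0

After press 6 at (1,1):
0 0 1
1 0 1
0 0 0
1 1 0

After press 7 at (2,1):
0 0 1
1 1 1
1 1 1
1 0 0

After press 8 at (0,2):
0 1 0
1 1 0
1 1 1
1 0 0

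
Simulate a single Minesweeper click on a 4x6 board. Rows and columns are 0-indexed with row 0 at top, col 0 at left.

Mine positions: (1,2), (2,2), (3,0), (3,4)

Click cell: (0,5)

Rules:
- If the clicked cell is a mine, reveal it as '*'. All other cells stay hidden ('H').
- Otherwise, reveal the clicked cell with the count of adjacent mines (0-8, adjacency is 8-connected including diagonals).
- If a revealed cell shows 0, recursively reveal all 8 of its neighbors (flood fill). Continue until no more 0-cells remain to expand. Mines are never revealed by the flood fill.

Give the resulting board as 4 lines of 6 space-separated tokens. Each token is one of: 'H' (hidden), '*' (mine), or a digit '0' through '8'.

H H H 1 0 0
H H H 2 0 0
H H H 3 1 1
H H H H H H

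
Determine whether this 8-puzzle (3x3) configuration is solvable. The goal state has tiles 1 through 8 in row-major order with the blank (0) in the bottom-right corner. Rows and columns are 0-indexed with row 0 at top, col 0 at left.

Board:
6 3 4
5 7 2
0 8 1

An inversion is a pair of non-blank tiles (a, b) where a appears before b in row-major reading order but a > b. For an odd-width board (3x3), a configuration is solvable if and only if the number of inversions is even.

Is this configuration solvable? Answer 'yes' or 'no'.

Inversions (pairs i<j in row-major order where tile[i] > tile[j] > 0): 15
15 is odd, so the puzzle is not solvable.

Answer: no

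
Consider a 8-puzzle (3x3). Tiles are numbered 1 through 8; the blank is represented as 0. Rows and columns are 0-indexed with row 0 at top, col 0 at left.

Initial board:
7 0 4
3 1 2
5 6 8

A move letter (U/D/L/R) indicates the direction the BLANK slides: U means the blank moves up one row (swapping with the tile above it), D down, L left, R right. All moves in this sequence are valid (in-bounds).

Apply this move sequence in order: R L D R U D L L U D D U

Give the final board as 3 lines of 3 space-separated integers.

After move 1 (R):
7 4 0
3 1 2
5 6 8

After move 2 (L):
7 0 4
3 1 2
5 6 8

After move 3 (D):
7 1 4
3 0 2
5 6 8

After move 4 (R):
7 1 4
3 2 0
5 6 8

After move 5 (U):
7 1 0
3 2 4
5 6 8

After move 6 (D):
7 1 4
3 2 0
5 6 8

After move 7 (L):
7 1 4
3 0 2
5 6 8

After move 8 (L):
7 1 4
0 3 2
5 6 8

After move 9 (U):
0 1 4
7 3 2
5 6 8

After move 10 (D):
7 1 4
0 3 2
5 6 8

After move 11 (D):
7 1 4
5 3 2
0 6 8

After move 12 (U):
7 1 4
0 3 2
5 6 8

Answer: 7 1 4
0 3 2
5 6 8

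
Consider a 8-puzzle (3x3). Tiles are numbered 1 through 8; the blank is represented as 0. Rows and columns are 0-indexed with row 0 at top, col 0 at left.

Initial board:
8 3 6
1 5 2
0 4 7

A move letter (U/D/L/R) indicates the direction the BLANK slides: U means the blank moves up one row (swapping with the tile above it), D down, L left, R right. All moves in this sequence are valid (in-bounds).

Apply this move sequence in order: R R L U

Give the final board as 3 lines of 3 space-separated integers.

After move 1 (R):
8 3 6
1 5 2
4 0 7

After move 2 (R):
8 3 6
1 5 2
4 7 0

After move 3 (L):
8 3 6
1 5 2
4 0 7

After move 4 (U):
8 3 6
1 0 2
4 5 7

Answer: 8 3 6
1 0 2
4 5 7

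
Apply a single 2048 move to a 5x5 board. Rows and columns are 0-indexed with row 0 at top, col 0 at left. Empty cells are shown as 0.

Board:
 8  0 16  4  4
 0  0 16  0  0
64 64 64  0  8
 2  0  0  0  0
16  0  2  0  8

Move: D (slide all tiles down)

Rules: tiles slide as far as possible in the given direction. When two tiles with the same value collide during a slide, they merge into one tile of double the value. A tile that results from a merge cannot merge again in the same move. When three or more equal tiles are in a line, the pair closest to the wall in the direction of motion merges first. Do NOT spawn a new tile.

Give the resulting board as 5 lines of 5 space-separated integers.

Answer:  0  0  0  0  0
 8  0  0  0  0
64  0 32  0  0
 2  0 64  0  4
16 64  2  4 16

Derivation:
Slide down:
col 0: [8, 0, 64, 2, 16] -> [0, 8, 64, 2, 16]
col 1: [0, 0, 64, 0, 0] -> [0, 0, 0, 0, 64]
col 2: [16, 16, 64, 0, 2] -> [0, 0, 32, 64, 2]
col 3: [4, 0, 0, 0, 0] -> [0, 0, 0, 0, 4]
col 4: [4, 0, 8, 0, 8] -> [0, 0, 0, 4, 16]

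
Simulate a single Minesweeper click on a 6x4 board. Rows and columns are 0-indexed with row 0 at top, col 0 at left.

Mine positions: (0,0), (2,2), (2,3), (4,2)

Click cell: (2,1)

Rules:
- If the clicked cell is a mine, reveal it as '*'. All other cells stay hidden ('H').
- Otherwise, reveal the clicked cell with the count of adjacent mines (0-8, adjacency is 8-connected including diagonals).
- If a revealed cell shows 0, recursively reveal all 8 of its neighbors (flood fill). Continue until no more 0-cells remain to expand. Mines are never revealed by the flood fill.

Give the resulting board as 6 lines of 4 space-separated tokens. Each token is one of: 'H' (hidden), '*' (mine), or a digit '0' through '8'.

H H H H
H H H H
H 1 H H
H H H H
H H H H
H H H H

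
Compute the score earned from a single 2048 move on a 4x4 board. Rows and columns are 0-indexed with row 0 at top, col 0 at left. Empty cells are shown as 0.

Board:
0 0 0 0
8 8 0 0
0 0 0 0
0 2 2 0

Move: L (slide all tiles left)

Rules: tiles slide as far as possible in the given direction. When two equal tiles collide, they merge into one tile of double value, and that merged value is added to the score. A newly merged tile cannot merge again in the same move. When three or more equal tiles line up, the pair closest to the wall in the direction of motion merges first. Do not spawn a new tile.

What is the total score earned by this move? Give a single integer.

Answer: 20

Derivation:
Slide left:
row 0: [0, 0, 0, 0] -> [0, 0, 0, 0]  score +0 (running 0)
row 1: [8, 8, 0, 0] -> [16, 0, 0, 0]  score +16 (running 16)
row 2: [0, 0, 0, 0] -> [0, 0, 0, 0]  score +0 (running 16)
row 3: [0, 2, 2, 0] -> [4, 0, 0, 0]  score +4 (running 20)
Board after move:
 0  0  0  0
16  0  0  0
 0  0  0  0
 4  0  0  0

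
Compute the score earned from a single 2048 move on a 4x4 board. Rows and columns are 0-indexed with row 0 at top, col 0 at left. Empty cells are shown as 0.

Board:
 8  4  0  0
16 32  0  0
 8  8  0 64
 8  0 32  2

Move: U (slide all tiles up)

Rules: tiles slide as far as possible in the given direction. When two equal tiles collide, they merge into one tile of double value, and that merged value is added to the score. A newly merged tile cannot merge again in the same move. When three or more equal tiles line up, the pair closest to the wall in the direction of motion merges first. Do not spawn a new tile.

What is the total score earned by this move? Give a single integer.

Answer: 16

Derivation:
Slide up:
col 0: [8, 16, 8, 8] -> [8, 16, 16, 0]  score +16 (running 16)
col 1: [4, 32, 8, 0] -> [4, 32, 8, 0]  score +0 (running 16)
col 2: [0, 0, 0, 32] -> [32, 0, 0, 0]  score +0 (running 16)
col 3: [0, 0, 64, 2] -> [64, 2, 0, 0]  score +0 (running 16)
Board after move:
 8  4 32 64
16 32  0  2
16  8  0  0
 0  0  0  0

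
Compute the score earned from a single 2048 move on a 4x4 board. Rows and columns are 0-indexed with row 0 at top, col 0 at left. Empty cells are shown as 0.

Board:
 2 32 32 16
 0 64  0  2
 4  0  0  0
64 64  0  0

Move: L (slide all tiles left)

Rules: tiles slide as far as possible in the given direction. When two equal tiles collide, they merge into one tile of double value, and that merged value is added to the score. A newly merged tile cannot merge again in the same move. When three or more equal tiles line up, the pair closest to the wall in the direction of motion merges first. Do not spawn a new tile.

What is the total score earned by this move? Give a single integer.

Slide left:
row 0: [2, 32, 32, 16] -> [2, 64, 16, 0]  score +64 (running 64)
row 1: [0, 64, 0, 2] -> [64, 2, 0, 0]  score +0 (running 64)
row 2: [4, 0, 0, 0] -> [4, 0, 0, 0]  score +0 (running 64)
row 3: [64, 64, 0, 0] -> [128, 0, 0, 0]  score +128 (running 192)
Board after move:
  2  64  16   0
 64   2   0   0
  4   0   0   0
128   0   0   0

Answer: 192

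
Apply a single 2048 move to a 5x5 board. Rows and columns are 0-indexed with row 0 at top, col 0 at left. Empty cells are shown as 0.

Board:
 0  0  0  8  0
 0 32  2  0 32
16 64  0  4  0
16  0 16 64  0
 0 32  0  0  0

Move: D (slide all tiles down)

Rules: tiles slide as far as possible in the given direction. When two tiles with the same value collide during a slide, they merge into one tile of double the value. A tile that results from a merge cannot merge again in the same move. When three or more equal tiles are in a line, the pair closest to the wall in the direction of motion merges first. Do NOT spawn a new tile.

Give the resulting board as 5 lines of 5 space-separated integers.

Answer:  0  0  0  0  0
 0  0  0  0  0
 0 32  0  8  0
 0 64  2  4  0
32 32 16 64 32

Derivation:
Slide down:
col 0: [0, 0, 16, 16, 0] -> [0, 0, 0, 0, 32]
col 1: [0, 32, 64, 0, 32] -> [0, 0, 32, 64, 32]
col 2: [0, 2, 0, 16, 0] -> [0, 0, 0, 2, 16]
col 3: [8, 0, 4, 64, 0] -> [0, 0, 8, 4, 64]
col 4: [0, 32, 0, 0, 0] -> [0, 0, 0, 0, 32]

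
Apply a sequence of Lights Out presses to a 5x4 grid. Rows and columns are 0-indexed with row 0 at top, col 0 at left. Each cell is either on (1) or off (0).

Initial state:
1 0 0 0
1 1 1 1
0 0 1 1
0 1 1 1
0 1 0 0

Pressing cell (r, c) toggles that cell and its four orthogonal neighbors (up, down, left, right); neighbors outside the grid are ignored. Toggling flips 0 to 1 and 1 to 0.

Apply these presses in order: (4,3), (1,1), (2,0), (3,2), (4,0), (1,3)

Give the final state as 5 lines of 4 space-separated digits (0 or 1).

Answer: 1 1 0 1
1 0 1 0
1 0 0 0
0 0 0 1
1 0 0 1

Derivation:
After press 1 at (4,3):
1 0 0 0
1 1 1 1
0 0 1 1
0 1 1 0
0 1 1 1

After press 2 at (1,1):
1 1 0 0
0 0 0 1
0 1 1 1
0 1 1 0
0 1 1 1

After press 3 at (2,0):
1 1 0 0
1 0 0 1
1 0 1 1
1 1 1 0
0 1 1 1

After press 4 at (3,2):
1 1 0 0
1 0 0 1
1 0 0 1
1 0 0 1
0 1 0 1

After press 5 at (4,0):
1 1 0 0
1 0 0 1
1 0 0 1
0 0 0 1
1 0 0 1

After press 6 at (1,3):
1 1 0 1
1 0 1 0
1 0 0 0
0 0 0 1
1 0 0 1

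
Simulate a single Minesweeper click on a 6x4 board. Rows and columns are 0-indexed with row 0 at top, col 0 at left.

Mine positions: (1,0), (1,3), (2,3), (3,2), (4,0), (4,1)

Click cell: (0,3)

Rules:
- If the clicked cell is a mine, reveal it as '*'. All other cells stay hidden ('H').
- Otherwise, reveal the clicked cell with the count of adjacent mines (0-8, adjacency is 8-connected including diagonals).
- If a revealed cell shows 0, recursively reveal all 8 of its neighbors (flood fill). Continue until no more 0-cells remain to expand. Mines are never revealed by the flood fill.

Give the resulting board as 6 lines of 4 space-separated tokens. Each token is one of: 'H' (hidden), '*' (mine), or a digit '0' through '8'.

H H H 1
H H H H
H H H H
H H H H
H H H H
H H H H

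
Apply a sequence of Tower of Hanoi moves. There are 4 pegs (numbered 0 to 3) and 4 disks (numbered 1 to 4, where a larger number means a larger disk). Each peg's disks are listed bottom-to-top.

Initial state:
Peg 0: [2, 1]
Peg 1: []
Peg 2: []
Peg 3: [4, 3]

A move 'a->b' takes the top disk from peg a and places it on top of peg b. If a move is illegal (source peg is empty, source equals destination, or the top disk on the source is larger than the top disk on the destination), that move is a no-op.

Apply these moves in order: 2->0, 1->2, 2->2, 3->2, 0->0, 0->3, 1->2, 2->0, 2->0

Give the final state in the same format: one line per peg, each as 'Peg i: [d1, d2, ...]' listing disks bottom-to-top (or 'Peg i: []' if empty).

After move 1 (2->0):
Peg 0: [2, 1]
Peg 1: []
Peg 2: []
Peg 3: [4, 3]

After move 2 (1->2):
Peg 0: [2, 1]
Peg 1: []
Peg 2: []
Peg 3: [4, 3]

After move 3 (2->2):
Peg 0: [2, 1]
Peg 1: []
Peg 2: []
Peg 3: [4, 3]

After move 4 (3->2):
Peg 0: [2, 1]
Peg 1: []
Peg 2: [3]
Peg 3: [4]

After move 5 (0->0):
Peg 0: [2, 1]
Peg 1: []
Peg 2: [3]
Peg 3: [4]

After move 6 (0->3):
Peg 0: [2]
Peg 1: []
Peg 2: [3]
Peg 3: [4, 1]

After move 7 (1->2):
Peg 0: [2]
Peg 1: []
Peg 2: [3]
Peg 3: [4, 1]

After move 8 (2->0):
Peg 0: [2]
Peg 1: []
Peg 2: [3]
Peg 3: [4, 1]

After move 9 (2->0):
Peg 0: [2]
Peg 1: []
Peg 2: [3]
Peg 3: [4, 1]

Answer: Peg 0: [2]
Peg 1: []
Peg 2: [3]
Peg 3: [4, 1]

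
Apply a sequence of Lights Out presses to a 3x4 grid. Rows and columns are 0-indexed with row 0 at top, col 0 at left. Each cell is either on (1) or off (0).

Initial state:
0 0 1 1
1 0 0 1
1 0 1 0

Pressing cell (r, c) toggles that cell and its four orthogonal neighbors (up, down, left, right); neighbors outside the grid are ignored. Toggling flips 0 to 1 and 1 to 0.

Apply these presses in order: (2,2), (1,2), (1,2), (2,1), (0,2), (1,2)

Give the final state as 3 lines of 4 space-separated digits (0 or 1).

Answer: 0 1 1 0
1 0 1 0
0 0 0 1

Derivation:
After press 1 at (2,2):
0 0 1 1
1 0 1 1
1 1 0 1

After press 2 at (1,2):
0 0 0 1
1 1 0 0
1 1 1 1

After press 3 at (1,2):
0 0 1 1
1 0 1 1
1 1 0 1

After press 4 at (2,1):
0 0 1 1
1 1 1 1
0 0 1 1

After press 5 at (0,2):
0 1 0 0
1 1 0 1
0 0 1 1

After press 6 at (1,2):
0 1 1 0
1 0 1 0
0 0 0 1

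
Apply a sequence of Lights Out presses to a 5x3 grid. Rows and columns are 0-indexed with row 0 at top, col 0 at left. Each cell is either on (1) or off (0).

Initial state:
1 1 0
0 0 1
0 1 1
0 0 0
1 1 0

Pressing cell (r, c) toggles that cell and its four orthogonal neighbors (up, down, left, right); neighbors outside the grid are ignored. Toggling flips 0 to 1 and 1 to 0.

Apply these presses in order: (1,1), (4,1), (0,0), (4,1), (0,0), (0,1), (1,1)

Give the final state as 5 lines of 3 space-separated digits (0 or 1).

Answer: 0 0 1
0 1 1
0 1 1
0 0 0
1 1 0

Derivation:
After press 1 at (1,1):
1 0 0
1 1 0
0 0 1
0 0 0
1 1 0

After press 2 at (4,1):
1 0 0
1 1 0
0 0 1
0 1 0
0 0 1

After press 3 at (0,0):
0 1 0
0 1 0
0 0 1
0 1 0
0 0 1

After press 4 at (4,1):
0 1 0
0 1 0
0 0 1
0 0 0
1 1 0

After press 5 at (0,0):
1 0 0
1 1 0
0 0 1
0 0 0
1 1 0

After press 6 at (0,1):
0 1 1
1 0 0
0 0 1
0 0 0
1 1 0

After press 7 at (1,1):
0 0 1
0 1 1
0 1 1
0 0 0
1 1 0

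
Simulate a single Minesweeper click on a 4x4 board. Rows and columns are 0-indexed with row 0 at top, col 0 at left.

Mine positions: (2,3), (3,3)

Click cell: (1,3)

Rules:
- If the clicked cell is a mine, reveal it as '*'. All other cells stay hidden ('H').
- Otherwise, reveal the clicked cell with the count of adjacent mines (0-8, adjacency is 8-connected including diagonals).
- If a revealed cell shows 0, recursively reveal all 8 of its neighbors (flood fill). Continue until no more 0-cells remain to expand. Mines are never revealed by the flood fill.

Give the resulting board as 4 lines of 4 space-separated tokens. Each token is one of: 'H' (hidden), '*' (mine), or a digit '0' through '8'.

H H H H
H H H 1
H H H H
H H H H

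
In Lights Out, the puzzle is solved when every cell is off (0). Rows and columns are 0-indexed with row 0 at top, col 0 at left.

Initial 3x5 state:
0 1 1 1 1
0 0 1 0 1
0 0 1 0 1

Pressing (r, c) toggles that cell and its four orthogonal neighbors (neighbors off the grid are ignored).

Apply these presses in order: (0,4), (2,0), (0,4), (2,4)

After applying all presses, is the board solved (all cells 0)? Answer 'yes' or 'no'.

Answer: no

Derivation:
After press 1 at (0,4):
0 1 1 0 0
0 0 1 0 0
0 0 1 0 1

After press 2 at (2,0):
0 1 1 0 0
1 0 1 0 0
1 1 1 0 1

After press 3 at (0,4):
0 1 1 1 1
1 0 1 0 1
1 1 1 0 1

After press 4 at (2,4):
0 1 1 1 1
1 0 1 0 0
1 1 1 1 0

Lights still on: 10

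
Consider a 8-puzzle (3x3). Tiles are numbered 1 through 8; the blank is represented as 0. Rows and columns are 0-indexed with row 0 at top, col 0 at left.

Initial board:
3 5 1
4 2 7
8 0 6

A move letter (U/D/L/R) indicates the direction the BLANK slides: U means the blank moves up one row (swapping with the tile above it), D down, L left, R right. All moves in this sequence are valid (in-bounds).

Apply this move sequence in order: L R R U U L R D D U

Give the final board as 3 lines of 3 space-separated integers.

After move 1 (L):
3 5 1
4 2 7
0 8 6

After move 2 (R):
3 5 1
4 2 7
8 0 6

After move 3 (R):
3 5 1
4 2 7
8 6 0

After move 4 (U):
3 5 1
4 2 0
8 6 7

After move 5 (U):
3 5 0
4 2 1
8 6 7

After move 6 (L):
3 0 5
4 2 1
8 6 7

After move 7 (R):
3 5 0
4 2 1
8 6 7

After move 8 (D):
3 5 1
4 2 0
8 6 7

After move 9 (D):
3 5 1
4 2 7
8 6 0

After move 10 (U):
3 5 1
4 2 0
8 6 7

Answer: 3 5 1
4 2 0
8 6 7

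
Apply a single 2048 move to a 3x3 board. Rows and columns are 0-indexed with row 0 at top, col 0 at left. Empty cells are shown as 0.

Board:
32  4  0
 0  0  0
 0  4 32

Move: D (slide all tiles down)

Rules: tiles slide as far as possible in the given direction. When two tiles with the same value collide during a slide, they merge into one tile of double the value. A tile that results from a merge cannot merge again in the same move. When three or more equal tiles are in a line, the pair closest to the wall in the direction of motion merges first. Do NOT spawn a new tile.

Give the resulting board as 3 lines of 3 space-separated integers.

Slide down:
col 0: [32, 0, 0] -> [0, 0, 32]
col 1: [4, 0, 4] -> [0, 0, 8]
col 2: [0, 0, 32] -> [0, 0, 32]

Answer:  0  0  0
 0  0  0
32  8 32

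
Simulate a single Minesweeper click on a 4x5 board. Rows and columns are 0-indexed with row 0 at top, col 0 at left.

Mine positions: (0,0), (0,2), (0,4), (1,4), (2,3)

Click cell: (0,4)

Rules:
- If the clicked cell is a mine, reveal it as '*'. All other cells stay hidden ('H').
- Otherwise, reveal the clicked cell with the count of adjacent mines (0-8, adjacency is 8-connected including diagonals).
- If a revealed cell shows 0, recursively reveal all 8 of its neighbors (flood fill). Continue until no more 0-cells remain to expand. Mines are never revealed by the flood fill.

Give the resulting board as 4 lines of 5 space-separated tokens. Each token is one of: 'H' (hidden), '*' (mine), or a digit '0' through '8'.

H H H H *
H H H H H
H H H H H
H H H H H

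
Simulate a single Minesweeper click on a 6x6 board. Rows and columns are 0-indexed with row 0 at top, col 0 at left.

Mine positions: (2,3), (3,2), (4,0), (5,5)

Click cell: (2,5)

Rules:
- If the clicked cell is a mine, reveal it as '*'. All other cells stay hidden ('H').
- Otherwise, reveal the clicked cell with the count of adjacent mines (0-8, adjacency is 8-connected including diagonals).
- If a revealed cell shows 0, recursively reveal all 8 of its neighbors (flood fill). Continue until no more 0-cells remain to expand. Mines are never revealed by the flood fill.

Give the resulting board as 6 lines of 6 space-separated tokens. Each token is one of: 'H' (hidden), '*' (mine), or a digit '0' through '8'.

0 0 0 0 0 0
0 0 1 1 1 0
0 1 2 H 1 0
1 2 H H 1 0
H H H H 1 1
H H H H H H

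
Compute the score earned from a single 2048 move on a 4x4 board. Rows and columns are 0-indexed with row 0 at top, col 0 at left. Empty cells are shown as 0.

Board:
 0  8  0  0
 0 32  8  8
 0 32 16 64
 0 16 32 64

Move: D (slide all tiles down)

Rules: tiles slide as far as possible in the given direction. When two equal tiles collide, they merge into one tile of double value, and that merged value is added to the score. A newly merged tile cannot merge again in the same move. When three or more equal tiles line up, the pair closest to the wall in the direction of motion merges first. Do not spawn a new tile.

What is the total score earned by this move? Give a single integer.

Slide down:
col 0: [0, 0, 0, 0] -> [0, 0, 0, 0]  score +0 (running 0)
col 1: [8, 32, 32, 16] -> [0, 8, 64, 16]  score +64 (running 64)
col 2: [0, 8, 16, 32] -> [0, 8, 16, 32]  score +0 (running 64)
col 3: [0, 8, 64, 64] -> [0, 0, 8, 128]  score +128 (running 192)
Board after move:
  0   0   0   0
  0   8   8   0
  0  64  16   8
  0  16  32 128

Answer: 192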